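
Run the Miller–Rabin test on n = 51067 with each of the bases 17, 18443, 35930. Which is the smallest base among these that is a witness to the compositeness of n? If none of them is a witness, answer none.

n − 1 = 51066 = 2^1 · 25533, so s = 1 and d = 25533.
Base 17: x_0 = 17^25533 mod 51067 = 676. x_0 ∉ {1, 51066} and s = 1, so 17 is a Miller–Rabin witness and 51067 is composite.
Base 18443: x_0 = 18443^25533 mod 51067 = 26934. x_0 ∉ {1, 51066} and s = 1, so 18443 is a Miller–Rabin witness and 51067 is composite.
Base 35930: x_0 = 35930^25533 mod 51067 = 13885. x_0 ∉ {1, 51066} and s = 1, so 35930 is a Miller–Rabin witness and 51067 is composite.
The smallest witness among the given bases is 17.

17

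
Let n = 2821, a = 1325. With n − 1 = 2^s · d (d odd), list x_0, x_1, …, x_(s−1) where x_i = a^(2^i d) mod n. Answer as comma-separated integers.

n − 1 = 2820 = 2^2 · 705, so s = 2 and d = 705.
x_0 = 1325^705 mod 2821 = 1611.
x_1 = 1611^2 mod 2821 = 1.

1611, 1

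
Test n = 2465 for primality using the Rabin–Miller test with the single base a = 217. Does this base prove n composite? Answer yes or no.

n − 1 = 2464 = 2^5 · 77, so s = 5 and d = 77.
x_0 = 217^77 mod 2465 = 1322.
x_0 is neither 1 nor 2464, so continue squaring.
x_1 = 1322^2 mod 2465 = 2464.
x_1 ≡ −1, so 217 is not a witness.

no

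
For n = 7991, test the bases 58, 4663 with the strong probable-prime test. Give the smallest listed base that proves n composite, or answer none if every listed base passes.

n − 1 = 7990 = 2^1 · 3995, so s = 1 and d = 3995.
Base 58: x_0 = 58^3995 mod 7991 = 1. x_0 = 1, so 58 is not a witness.
Base 4663: x_0 = 4663^3995 mod 7991 = 7990. x_0 = 7990 ≡ −1, so 4663 is not a witness.
No listed base is a witness for 7991.

none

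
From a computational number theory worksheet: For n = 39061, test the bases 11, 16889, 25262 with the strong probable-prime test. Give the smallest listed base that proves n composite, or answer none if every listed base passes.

n − 1 = 39060 = 2^2 · 9765, so s = 2 and d = 9765.
Base 11: x_0 = 11^9765 mod 39061 = 31944. x_0 is neither 1 nor 39060, so continue squaring. x_1 = 31944^2 mod 39061 = 28633. Reached i = s−1 = 1 without hitting −1: 11 is a Miller–Rabin witness and 39061 is composite.
Base 16889: x_0 = 16889^9765 mod 39061 = 34959. x_0 is neither 1 nor 39060, so continue squaring. x_1 = 34959^2 mod 39061 = 30174. Reached i = s−1 = 1 without hitting −1: 16889 is a Miller–Rabin witness and 39061 is composite.
Base 25262: x_0 = 25262^9765 mod 39061 = 16554. x_0 is neither 1 nor 39060, so continue squaring. x_1 = 16554^2 mod 39061 = 22001. Reached i = s−1 = 1 without hitting −1: 25262 is a Miller–Rabin witness and 39061 is composite.
The smallest witness among the given bases is 11.

11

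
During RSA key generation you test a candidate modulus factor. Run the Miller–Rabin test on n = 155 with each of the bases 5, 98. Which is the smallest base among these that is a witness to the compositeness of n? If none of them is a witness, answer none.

n − 1 = 154 = 2^1 · 77, so s = 1 and d = 77.
Base 5: x_0 = 5^77 mod 155 = 25. x_0 ∉ {1, 154} and s = 1, so 5 is a Miller–Rabin witness and 155 is composite.
Base 98: x_0 = 98^77 mod 155 = 118. x_0 ∉ {1, 154} and s = 1, so 98 is a Miller–Rabin witness and 155 is composite.
The smallest witness among the given bases is 5.

5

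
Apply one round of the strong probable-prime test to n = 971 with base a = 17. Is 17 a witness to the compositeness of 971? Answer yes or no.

n − 1 = 970 = 2^1 · 485, so s = 1 and d = 485.
Repeated squaring mod 971: 17^1 ≡ 17, 17^2 ≡ 289, 17^4 ≡ 15, 17^8 ≡ 225, 17^16 ≡ 133, 17^32 ≡ 211, 17^64 ≡ 826, 17^128 ≡ 634, 17^256 ≡ 933.
485 = 256 + 128 + 64 + 32 + 4 + 1, so 17^485 ≡ 933·634·826·211·15·17 ≡ 1 (mod 971).
x_0 = 17^485 mod 971 = 1.
x_0 = 1, so 17 is not a witness.

no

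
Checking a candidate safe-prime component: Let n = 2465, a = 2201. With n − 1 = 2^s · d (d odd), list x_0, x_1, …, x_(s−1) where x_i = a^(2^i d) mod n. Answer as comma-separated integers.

621, 1101, 1886, 1, 1

n − 1 = 2464 = 2^5 · 77, so s = 5 and d = 77.
x_0 = 2201^77 mod 2465 = 621.
x_1 = 621^2 mod 2465 = 1101.
x_2 = 1101^2 mod 2465 = 1886.
x_3 = 1886^2 mod 2465 = 1.
x_4 = 1^2 mod 2465 = 1.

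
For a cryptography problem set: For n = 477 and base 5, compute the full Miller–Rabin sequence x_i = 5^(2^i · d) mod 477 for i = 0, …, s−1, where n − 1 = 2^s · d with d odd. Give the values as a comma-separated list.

416, 382

n − 1 = 476 = 2^2 · 119, so s = 2 and d = 119.
x_0 = 5^119 mod 477 = 416.
x_1 = 416^2 mod 477 = 382.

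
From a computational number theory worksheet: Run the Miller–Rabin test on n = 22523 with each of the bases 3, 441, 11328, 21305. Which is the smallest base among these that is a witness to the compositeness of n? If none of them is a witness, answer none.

n − 1 = 22522 = 2^1 · 11261, so s = 1 and d = 11261.
Base 3: x_0 = 3^11261 mod 22523 = 3744. x_0 ∉ {1, 22522} and s = 1, so 3 is a Miller–Rabin witness and 22523 is composite.
Base 441: x_0 = 441^11261 mod 22523 = 3522. x_0 ∉ {1, 22522} and s = 1, so 441 is a Miller–Rabin witness and 22523 is composite.
Base 11328: x_0 = 11328^11261 mod 22523 = 16130. x_0 ∉ {1, 22522} and s = 1, so 11328 is a Miller–Rabin witness and 22523 is composite.
Base 21305: x_0 = 21305^11261 mod 22523 = 1610. x_0 ∉ {1, 22522} and s = 1, so 21305 is a Miller–Rabin witness and 22523 is composite.
The smallest witness among the given bases is 3.

3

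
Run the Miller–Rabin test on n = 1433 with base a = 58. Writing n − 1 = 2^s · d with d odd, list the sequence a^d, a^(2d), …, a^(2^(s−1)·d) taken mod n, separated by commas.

507, 542, 1432

n − 1 = 1432 = 2^3 · 179, so s = 3 and d = 179.
x_0 = 58^179 mod 1433 = 507.
x_1 = 507^2 mod 1433 = 542.
x_2 = 542^2 mod 1433 = 1432.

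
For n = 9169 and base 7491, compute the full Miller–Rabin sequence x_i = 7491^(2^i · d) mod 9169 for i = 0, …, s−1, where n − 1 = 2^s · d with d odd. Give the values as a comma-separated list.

n − 1 = 9168 = 2^4 · 573, so s = 4 and d = 573.
x_0 = 7491^573 mod 9169 = 7226.
x_1 = 7226^2 mod 9169 = 6790.
x_2 = 6790^2 mod 9169 = 2368.
x_3 = 2368^2 mod 9169 = 5165.

7226, 6790, 2368, 5165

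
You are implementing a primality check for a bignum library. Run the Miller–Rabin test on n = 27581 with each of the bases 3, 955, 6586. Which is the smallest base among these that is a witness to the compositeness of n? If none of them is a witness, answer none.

none

n − 1 = 27580 = 2^2 · 6895, so s = 2 and d = 6895.
Base 3: x_0 = 3^6895 mod 27581 = 5483. x_0 is neither 1 nor 27580, so continue squaring. x_1 = 5483^2 mod 27581 = 27580. x_1 ≡ −1, so 3 is not a witness.
Base 955: x_0 = 955^6895 mod 27581 = 27580. x_0 = 27580 ≡ −1, so 955 is not a witness.
Base 6586: x_0 = 6586^6895 mod 27581 = 5483. x_0 is neither 1 nor 27580, so continue squaring. x_1 = 5483^2 mod 27581 = 27580. x_1 ≡ −1, so 6586 is not a witness.
No listed base is a witness for 27581.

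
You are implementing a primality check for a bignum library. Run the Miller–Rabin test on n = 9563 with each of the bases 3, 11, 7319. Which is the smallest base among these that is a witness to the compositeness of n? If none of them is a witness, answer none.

n − 1 = 9562 = 2^1 · 4781, so s = 1 and d = 4781.
Base 3: x_0 = 3^4781 mod 9563 = 4039. x_0 ∉ {1, 9562} and s = 1, so 3 is a Miller–Rabin witness and 9563 is composite.
Base 11: x_0 = 11^4781 mod 9563 = 3535. x_0 ∉ {1, 9562} and s = 1, so 11 is a Miller–Rabin witness and 9563 is composite.
Base 7319: x_0 = 7319^4781 mod 9563 = 6827. x_0 ∉ {1, 9562} and s = 1, so 7319 is a Miller–Rabin witness and 9563 is composite.
The smallest witness among the given bases is 3.

3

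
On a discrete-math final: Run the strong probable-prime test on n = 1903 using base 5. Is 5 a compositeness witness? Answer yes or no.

n − 1 = 1902 = 2^1 · 951, so s = 1 and d = 951.
x_0 = 5^951 mod 1903 = 335.
x_0 ∉ {1, 1902} and s = 1, so 5 is a Miller–Rabin witness and 1903 is composite.

yes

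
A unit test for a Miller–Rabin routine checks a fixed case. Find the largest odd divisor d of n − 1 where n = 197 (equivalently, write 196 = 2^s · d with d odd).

Halving: 196 → 98 → 49; 49 is odd.
So 196 = 2^2 · 49.

49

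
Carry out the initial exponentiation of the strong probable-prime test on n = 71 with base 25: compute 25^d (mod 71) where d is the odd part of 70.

n − 1 = 70 = 2^1 · 35, so s = 1 and d = 35.
25^35 mod 71 = 1.

1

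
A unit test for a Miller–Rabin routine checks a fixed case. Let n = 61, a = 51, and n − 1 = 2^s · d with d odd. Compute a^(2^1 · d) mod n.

n − 1 = 60 = 2^2 · 15, so s = 2 and d = 15.
x_0 = 51^15 mod 61 = 11.
x_1 = 11^2 mod 61 = 60.

60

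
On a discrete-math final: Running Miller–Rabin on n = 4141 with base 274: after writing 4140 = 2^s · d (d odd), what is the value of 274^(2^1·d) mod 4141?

n − 1 = 4140 = 2^2 · 1035, so s = 2 and d = 1035.
Repeated squaring mod 4141: 274^1 ≡ 274, 274^2 ≡ 538, 274^4 ≡ 3715, 274^8 ≡ 3413, 274^16 ≡ 4077, 274^32 ≡ 4096, 274^64 ≡ 2025, 274^128 ≡ 1035, 274^256 ≡ 2847, 274^512 ≡ 1472, 274^1024 ≡ 1041.
1035 = 1024 + 8 + 2 + 1, so 274^1035 ≡ 1041·3413·538·274 ≡ 342 (mod 4141).
x_0 = 342.
x_1 = 342^2 mod 4141 = 1016.

1016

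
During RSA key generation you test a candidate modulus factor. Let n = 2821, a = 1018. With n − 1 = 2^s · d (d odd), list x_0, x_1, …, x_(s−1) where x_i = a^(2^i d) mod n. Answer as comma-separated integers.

2820, 1

n − 1 = 2820 = 2^2 · 705, so s = 2 and d = 705.
x_0 = 1018^705 mod 2821 = 2820.
x_1 = 2820^2 mod 2821 = 1.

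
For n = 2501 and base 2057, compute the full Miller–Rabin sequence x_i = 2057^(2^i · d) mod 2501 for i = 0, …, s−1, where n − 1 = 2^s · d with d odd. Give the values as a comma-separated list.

1069, 2305

n − 1 = 2500 = 2^2 · 625, so s = 2 and d = 625.
x_0 = 2057^625 mod 2501 = 1069.
x_1 = 1069^2 mod 2501 = 2305.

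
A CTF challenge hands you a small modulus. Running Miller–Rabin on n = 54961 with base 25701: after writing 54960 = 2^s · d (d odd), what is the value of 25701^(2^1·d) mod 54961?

n − 1 = 54960 = 2^4 · 3435, so s = 4 and d = 3435.
x_0 = 25701^3435 mod 54961 = 53254.
x_1 = 53254^2 mod 54961 = 916.

916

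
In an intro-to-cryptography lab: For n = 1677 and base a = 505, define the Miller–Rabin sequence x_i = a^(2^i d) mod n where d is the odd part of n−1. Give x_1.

n − 1 = 1676 = 2^2 · 419, so s = 2 and d = 419.
x_0 = 505^419 mod 1677 = 1501.
x_1 = 1501^2 mod 1677 = 790.

790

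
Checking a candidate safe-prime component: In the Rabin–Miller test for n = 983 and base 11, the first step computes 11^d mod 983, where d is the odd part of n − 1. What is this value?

982

n − 1 = 982 = 2^1 · 491, so s = 1 and d = 491.
11^491 mod 983 = 982.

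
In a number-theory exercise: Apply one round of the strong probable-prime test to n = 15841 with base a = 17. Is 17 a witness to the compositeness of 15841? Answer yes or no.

n − 1 = 15840 = 2^5 · 495, so s = 5 and d = 495.
Repeated squaring mod 15841: 17^1 ≡ 17, 17^2 ≡ 289, 17^4 ≡ 4316, 17^8 ≡ 14681, 17^16 ≡ 14956, 17^32 ≡ 7016, 17^64 ≡ 6269, 17^128 ≡ 14681, 17^256 ≡ 14956.
495 = 256 + 128 + 64 + 32 + 8 + 4 + 2 + 1, so 17^495 ≡ 14956·14681·6269·7016·14681·4316·289·17 ≡ 10198 (mod 15841).
x_0 = 17^495 mod 15841 = 10198.
x_0 is neither 1 nor 15840, so continue squaring.
x_1 = 10198^2 mod 15841 = 3039.
x_2 = 3039^2 mod 15841 = 218.
x_3 = 218^2 mod 15841 = 1.
x_3 = 1 but x_2 ≠ ±1, a nontrivial square root of 1 — 17 is a witness and 15841 is composite.

yes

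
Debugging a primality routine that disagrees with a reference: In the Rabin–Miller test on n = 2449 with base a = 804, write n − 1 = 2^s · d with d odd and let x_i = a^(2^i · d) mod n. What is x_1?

2358

n − 1 = 2448 = 2^4 · 153, so s = 4 and d = 153.
x_0 = 804^153 mod 2449 = 2069.
x_1 = 2069^2 mod 2449 = 2358.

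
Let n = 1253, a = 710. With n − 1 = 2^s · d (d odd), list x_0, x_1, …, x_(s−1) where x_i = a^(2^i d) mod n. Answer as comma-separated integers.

n − 1 = 1252 = 2^2 · 313, so s = 2 and d = 313.
x_0 = 710^313 mod 1253 = 479.
x_1 = 479^2 mod 1253 = 142.

479, 142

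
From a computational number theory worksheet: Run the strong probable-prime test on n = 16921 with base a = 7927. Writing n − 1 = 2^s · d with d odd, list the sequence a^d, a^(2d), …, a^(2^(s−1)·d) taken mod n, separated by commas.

n − 1 = 16920 = 2^3 · 2115, so s = 3 and d = 2115.
x_0 = 7927^2115 mod 16921 = 1.
x_1 = 1^2 mod 16921 = 1.
x_2 = 1^2 mod 16921 = 1.

1, 1, 1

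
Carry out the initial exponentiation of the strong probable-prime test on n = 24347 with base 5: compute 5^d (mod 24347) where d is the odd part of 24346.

n − 1 = 24346 = 2^1 · 12173, so s = 1 and d = 12173.
5^12173 mod 24347 = 5261.

5261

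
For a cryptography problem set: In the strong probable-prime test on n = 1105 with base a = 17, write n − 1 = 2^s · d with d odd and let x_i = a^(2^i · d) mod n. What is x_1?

n − 1 = 1104 = 2^4 · 69, so s = 4 and d = 69.
By repeated squaring, 17^69 ≡ 272 (mod 1105).
x_0 = 272.
x_1 = 272^2 mod 1105 = 1054.

1054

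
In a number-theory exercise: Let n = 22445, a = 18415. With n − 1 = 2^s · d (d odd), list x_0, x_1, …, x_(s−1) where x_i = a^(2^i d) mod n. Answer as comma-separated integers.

20760, 11155

n − 1 = 22444 = 2^2 · 5611, so s = 2 and d = 5611.
x_0 = 18415^5611 mod 22445 = 20760.
x_1 = 20760^2 mod 22445 = 11155.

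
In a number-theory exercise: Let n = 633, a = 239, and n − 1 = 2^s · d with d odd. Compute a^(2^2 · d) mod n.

394

n − 1 = 632 = 2^3 · 79, so s = 3 and d = 79.
Repeated squaring mod 633: 239^1 ≡ 239, 239^2 ≡ 151, 239^4 ≡ 13, 239^8 ≡ 169, 239^16 ≡ 76, 239^32 ≡ 79, 239^64 ≡ 544.
79 = 64 + 8 + 4 + 2 + 1, so 239^79 ≡ 544·169·13·151·239 ≡ 512 (mod 633).
x_0 = 512.
x_1 = 512^2 mod 633 = 82.
x_2 = 82^2 mod 633 = 394.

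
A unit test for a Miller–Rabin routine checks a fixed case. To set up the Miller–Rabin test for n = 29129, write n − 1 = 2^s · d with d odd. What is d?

Halving: 29128 → 14564 → 7282 → 3641; 3641 is odd.
So 29128 = 2^3 · 3641.

3641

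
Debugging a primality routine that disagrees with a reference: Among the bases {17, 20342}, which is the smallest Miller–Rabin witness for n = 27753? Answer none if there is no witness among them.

17

n − 1 = 27752 = 2^3 · 3469, so s = 3 and d = 3469.
Base 17: x_0 = 17^3469 mod 27753 = 19505. x_0 is neither 1 nor 27752, so continue squaring. x_1 = 19505^2 mod 27753 = 6901. x_2 = 6901^2 mod 27753 = 27406. Reached i = s−1 = 2 without hitting −1: 17 is a Miller–Rabin witness and 27753 is composite.
Base 20342: x_0 = 20342^3469 mod 27753 = 21377. x_0 is neither 1 nor 27752, so continue squaring. x_1 = 21377^2 mod 27753 = 22984. x_2 = 22984^2 mod 27753 = 13654. Reached i = s−1 = 2 without hitting −1: 20342 is a Miller–Rabin witness and 27753 is composite.
The smallest witness among the given bases is 17.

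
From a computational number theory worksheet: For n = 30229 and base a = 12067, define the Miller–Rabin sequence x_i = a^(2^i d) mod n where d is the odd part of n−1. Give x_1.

n − 1 = 30228 = 2^2 · 7557, so s = 2 and d = 7557.
x_0 = 12067^7557 mod 30229 = 22356.
x_1 = 22356^2 mod 30229 = 14679.

14679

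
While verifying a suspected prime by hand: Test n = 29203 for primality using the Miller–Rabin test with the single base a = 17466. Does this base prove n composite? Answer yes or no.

yes

n − 1 = 29202 = 2^1 · 14601, so s = 1 and d = 14601.
Repeated squaring mod 29203: 17466^1 ≡ 17466, 17466^2 ≡ 6618, 17466^4 ≡ 22627, 17466^8 ≡ 23336, 17466^16 ≡ 20555, 17466^32 ≡ 28224, 17466^64 ≡ 23945, 17466^128 ≡ 20526, 17466^256 ≡ 4995, 17466^512 ≡ 10663, 17466^1024 ≡ 12290, 17466^2048 ≡ 6184, 17466^4096 ≡ 15129, 17466^8192 ≡ 22730.
14601 = 8192 + 4096 + 2048 + 256 + 8 + 1, so 17466^14601 ≡ 22730·15129·6184·4995·23336·17466 ≡ 21101 (mod 29203).
x_0 = 17466^14601 mod 29203 = 21101.
x_0 ∉ {1, 29202} and s = 1, so 17466 is a Miller–Rabin witness and 29203 is composite.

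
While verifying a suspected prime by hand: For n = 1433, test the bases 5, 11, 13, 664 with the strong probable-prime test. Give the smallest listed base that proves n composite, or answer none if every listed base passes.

n − 1 = 1432 = 2^3 · 179, so s = 3 and d = 179.
Base 5: x_0 = 5^179 mod 1433 = 926. x_0 is neither 1 nor 1432, so continue squaring. x_1 = 926^2 mod 1433 = 542. x_2 = 542^2 mod 1433 = 1432. x_2 ≡ −1, so 5 is not a witness.
Base 11: x_0 = 11^179 mod 1433 = 891. x_0 is neither 1 nor 1432, so continue squaring. x_1 = 891^2 mod 1433 = 1432. x_1 ≡ −1, so 11 is not a witness.
Base 13: x_0 = 13^179 mod 1433 = 1432. x_0 = 1432 ≡ −1, so 13 is not a witness.
Base 664: x_0 = 664^179 mod 1433 = 342. x_0 is neither 1 nor 1432, so continue squaring. x_1 = 342^2 mod 1433 = 891. x_2 = 891^2 mod 1433 = 1432. x_2 ≡ −1, so 664 is not a witness.
No listed base is a witness for 1433.

none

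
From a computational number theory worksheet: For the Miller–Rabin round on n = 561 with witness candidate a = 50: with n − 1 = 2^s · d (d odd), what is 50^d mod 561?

560

n − 1 = 560 = 2^4 · 35, so s = 4 and d = 35.
By repeated squaring, 50^35 ≡ 560 (mod 561).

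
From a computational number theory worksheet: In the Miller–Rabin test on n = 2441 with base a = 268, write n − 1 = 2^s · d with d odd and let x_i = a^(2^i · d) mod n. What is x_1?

1

n − 1 = 2440 = 2^3 · 305, so s = 3 and d = 305.
x_0 = 268^305 mod 2441 = 1.
x_1 = 1^2 mod 2441 = 1.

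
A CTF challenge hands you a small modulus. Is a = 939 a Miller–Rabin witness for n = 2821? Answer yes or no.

n − 1 = 2820 = 2^2 · 705, so s = 2 and d = 705.
x_0 = 939^705 mod 2821 = 1.
x_0 = 1, so 939 is not a witness.

no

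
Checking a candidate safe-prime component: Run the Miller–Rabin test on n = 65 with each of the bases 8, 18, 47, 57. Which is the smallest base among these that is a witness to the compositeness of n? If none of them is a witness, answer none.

none

n − 1 = 64 = 2^6 · 1, so s = 6 and d = 1.
Base 8: x_0 = 8^1 mod 65 = 8. x_0 is neither 1 nor 64, so continue squaring. x_1 = 8^2 mod 65 = 64. x_1 ≡ −1, so 8 is not a witness.
Base 18: x_0 = 18^1 mod 65 = 18. x_0 is neither 1 nor 64, so continue squaring. x_1 = 18^2 mod 65 = 64. x_1 ≡ −1, so 18 is not a witness.
Base 47: x_0 = 47^1 mod 65 = 47. x_0 is neither 1 nor 64, so continue squaring. x_1 = 47^2 mod 65 = 64. x_1 ≡ −1, so 47 is not a witness.
Base 57: x_0 = 57^1 mod 65 = 57. x_0 is neither 1 nor 64, so continue squaring. x_1 = 57^2 mod 65 = 64. x_1 ≡ −1, so 57 is not a witness.
No listed base is a witness for 65.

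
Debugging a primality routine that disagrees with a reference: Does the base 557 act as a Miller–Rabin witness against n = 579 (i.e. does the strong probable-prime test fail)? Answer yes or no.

yes

n − 1 = 578 = 2^1 · 289, so s = 1 and d = 289.
x_0 = 557^289 mod 579 = 215.
x_0 ∉ {1, 578} and s = 1, so 557 is a Miller–Rabin witness and 579 is composite.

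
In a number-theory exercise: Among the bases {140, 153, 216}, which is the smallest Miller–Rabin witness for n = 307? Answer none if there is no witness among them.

none

n − 1 = 306 = 2^1 · 153, so s = 1 and d = 153.
Base 140: x_0 = 140^153 mod 307 = 306. x_0 = 306 ≡ −1, so 140 is not a witness.
Base 153: x_0 = 153^153 mod 307 = 1. x_0 = 1, so 153 is not a witness.
Base 216: x_0 = 216^153 mod 307 = 1. x_0 = 1, so 216 is not a witness.
No listed base is a witness for 307.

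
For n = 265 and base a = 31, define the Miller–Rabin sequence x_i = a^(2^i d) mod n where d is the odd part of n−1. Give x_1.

241

n − 1 = 264 = 2^3 · 33, so s = 3 and d = 33.
x_0 = 31^33 mod 265 = 126.
x_1 = 126^2 mod 265 = 241.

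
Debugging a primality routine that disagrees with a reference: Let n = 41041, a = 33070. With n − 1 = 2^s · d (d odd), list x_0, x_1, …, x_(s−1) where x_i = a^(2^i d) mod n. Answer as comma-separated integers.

17480, 155, 24025, 1

n − 1 = 41040 = 2^4 · 2565, so s = 4 and d = 2565.
x_0 = 33070^2565 mod 41041 = 17480.
x_1 = 17480^2 mod 41041 = 155.
x_2 = 155^2 mod 41041 = 24025.
x_3 = 24025^2 mod 41041 = 1.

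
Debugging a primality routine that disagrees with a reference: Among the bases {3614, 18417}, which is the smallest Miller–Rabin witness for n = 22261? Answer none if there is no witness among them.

18417

n − 1 = 22260 = 2^2 · 5565, so s = 2 and d = 5565.
Base 3614: x_0 = 3614^5565 mod 22261 = 22050. x_0 is neither 1 nor 22260, so continue squaring. x_1 = 22050^2 mod 22261 = 22260. x_1 ≡ −1, so 3614 is not a witness.
Base 18417: x_0 = 18417^5565 mod 22261 = 4761. x_0 is neither 1 nor 22260, so continue squaring. x_1 = 4761^2 mod 22261 = 5423. Reached i = s−1 = 1 without hitting −1: 18417 is a Miller–Rabin witness and 22261 is composite.
The smallest witness among the given bases is 18417.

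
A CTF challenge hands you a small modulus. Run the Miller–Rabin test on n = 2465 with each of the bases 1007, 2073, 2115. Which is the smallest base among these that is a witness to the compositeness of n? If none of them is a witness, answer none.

n − 1 = 2464 = 2^5 · 77, so s = 5 and d = 77.
Base 1007: x_0 = 1007^77 mod 2465 = 1177. x_0 is neither 1 nor 2464, so continue squaring. x_1 = 1177^2 mod 2465 = 2464. x_1 ≡ −1, so 1007 is not a witness.
Base 2073: x_0 = 2073^77 mod 2465 = 713. x_0 is neither 1 nor 2464, so continue squaring. x_1 = 713^2 mod 2465 = 579. x_2 = 579^2 mod 2465 = 1. x_2 = 1 but x_1 ≠ ±1, a nontrivial square root of 1 — 2073 is a witness and 2465 is composite.
Base 2115: x_0 = 2115^77 mod 2465 = 1230. x_0 is neither 1 nor 2464, so continue squaring. x_1 = 1230^2 mod 2465 = 1855. x_2 = 1855^2 mod 2465 = 2350. x_3 = 2350^2 mod 2465 = 900. x_4 = 900^2 mod 2465 = 1480. Reached i = s−1 = 4 without hitting −1: 2115 is a Miller–Rabin witness and 2465 is composite.
The smallest witness among the given bases is 2073.

2073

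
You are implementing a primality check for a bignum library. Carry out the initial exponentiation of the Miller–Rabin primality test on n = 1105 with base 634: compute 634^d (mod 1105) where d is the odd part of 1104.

n − 1 = 1104 = 2^4 · 69, so s = 4 and d = 69.
634^69 mod 1105 = 779.

779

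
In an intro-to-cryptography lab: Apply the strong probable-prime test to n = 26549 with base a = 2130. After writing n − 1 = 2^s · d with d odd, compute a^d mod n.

4817

n − 1 = 26548 = 2^2 · 6637, so s = 2 and d = 6637.
2130^6637 mod 26549 = 4817.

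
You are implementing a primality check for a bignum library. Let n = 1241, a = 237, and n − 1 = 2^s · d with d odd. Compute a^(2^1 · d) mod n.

732

n − 1 = 1240 = 2^3 · 155, so s = 3 and d = 155.
Repeated squaring mod 1241: 237^1 ≡ 237, 237^2 ≡ 324, 237^4 ≡ 732, 237^8 ≡ 953, 237^16 ≡ 1038, 237^32 ≡ 256, 237^64 ≡ 1004, 237^128 ≡ 324.
155 = 128 + 16 + 8 + 2 + 1, so 237^155 ≡ 324·1038·953·324·237 ≡ 917 (mod 1241).
x_0 = 917.
x_1 = 917^2 mod 1241 = 732.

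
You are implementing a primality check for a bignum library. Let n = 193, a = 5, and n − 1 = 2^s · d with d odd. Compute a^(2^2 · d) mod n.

64

n − 1 = 192 = 2^6 · 3, so s = 6 and d = 3.
x_0 = 5^3 mod 193 = 125.
x_1 = 125^2 mod 193 = 185.
x_2 = 185^2 mod 193 = 64.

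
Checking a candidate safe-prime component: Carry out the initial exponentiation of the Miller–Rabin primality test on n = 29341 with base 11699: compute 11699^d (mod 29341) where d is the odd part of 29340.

11101

n − 1 = 29340 = 2^2 · 7335, so s = 2 and d = 7335.
11699^7335 mod 29341 = 11101.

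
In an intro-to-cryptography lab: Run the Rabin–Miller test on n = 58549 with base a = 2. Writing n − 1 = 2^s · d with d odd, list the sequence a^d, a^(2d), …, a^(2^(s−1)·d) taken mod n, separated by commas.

n − 1 = 58548 = 2^2 · 14637, so s = 2 and d = 14637.
x_0 = 2^14637 mod 58549 = 7251.
x_1 = 7251^2 mod 58549 = 58548.

7251, 58548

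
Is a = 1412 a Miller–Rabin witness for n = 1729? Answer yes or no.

yes

n − 1 = 1728 = 2^6 · 27, so s = 6 and d = 27.
Repeated squaring mod 1729: 1412^1 ≡ 1412, 1412^2 ≡ 207, 1412^4 ≡ 1353, 1412^8 ≡ 1327, 1412^16 ≡ 807.
27 = 16 + 8 + 2 + 1, so 1412^27 ≡ 807·1327·207·1412 ≡ 1084 (mod 1729).
x_0 = 1412^27 mod 1729 = 1084.
x_0 is neither 1 nor 1728, so continue squaring.
x_1 = 1084^2 mod 1729 = 1065.
x_2 = 1065^2 mod 1729 = 1.
x_2 = 1 but x_1 ≠ ±1, a nontrivial square root of 1 — 1412 is a witness and 1729 is composite.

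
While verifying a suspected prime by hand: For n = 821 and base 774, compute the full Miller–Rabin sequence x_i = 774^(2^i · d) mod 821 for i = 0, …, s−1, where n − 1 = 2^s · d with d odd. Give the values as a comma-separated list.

n − 1 = 820 = 2^2 · 205, so s = 2 and d = 205.
x_0 = 774^205 mod 821 = 526.
x_1 = 526^2 mod 821 = 820.

526, 820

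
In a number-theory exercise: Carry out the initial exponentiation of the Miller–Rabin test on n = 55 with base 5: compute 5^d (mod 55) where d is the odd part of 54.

25

n − 1 = 54 = 2^1 · 27, so s = 1 and d = 27.
Repeated squaring mod 55: 5^1 ≡ 5, 5^2 ≡ 25, 5^4 ≡ 20, 5^8 ≡ 15, 5^16 ≡ 5.
27 = 16 + 8 + 2 + 1, so 5^27 ≡ 5·15·25·5 ≡ 25 (mod 55).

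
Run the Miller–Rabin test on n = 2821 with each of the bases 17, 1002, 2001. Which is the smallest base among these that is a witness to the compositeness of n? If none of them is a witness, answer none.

none

n − 1 = 2820 = 2^2 · 705, so s = 2 and d = 705.
Base 17: x_0 = 17^705 mod 2821 = 2820. x_0 = 2820 ≡ −1, so 17 is not a witness.
Base 1002: x_0 = 1002^705 mod 2821 = 1. x_0 = 1, so 1002 is not a witness.
Base 2001: x_0 = 2001^705 mod 2821 = 2820. x_0 = 2820 ≡ −1, so 2001 is not a witness.
No listed base is a witness for 2821.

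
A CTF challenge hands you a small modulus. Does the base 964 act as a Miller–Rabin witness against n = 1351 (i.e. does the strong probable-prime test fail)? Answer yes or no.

no

n − 1 = 1350 = 2^1 · 675, so s = 1 and d = 675.
x_0 = 964^675 mod 1351 = 1350.
x_0 = 1350 ≡ −1, so 964 is not a witness.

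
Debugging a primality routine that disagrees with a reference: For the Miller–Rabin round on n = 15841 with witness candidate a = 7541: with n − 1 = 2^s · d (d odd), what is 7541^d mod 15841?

6945

n − 1 = 15840 = 2^5 · 495, so s = 5 and d = 495.
Repeated squaring mod 15841: 7541^1 ≡ 7541, 7541^2 ≡ 13332, 7541^4 ≡ 6204, 7541^8 ≡ 11827, 7541^16 ≡ 1899, 7541^32 ≡ 10294, 7541^64 ≡ 5987, 7541^128 ≡ 11827, 7541^256 ≡ 1899.
495 = 256 + 128 + 64 + 32 + 8 + 4 + 2 + 1, so 7541^495 ≡ 1899·11827·5987·10294·11827·6204·13332·7541 ≡ 6945 (mod 15841).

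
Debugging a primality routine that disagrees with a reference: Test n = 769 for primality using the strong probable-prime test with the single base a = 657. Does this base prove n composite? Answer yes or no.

n − 1 = 768 = 2^8 · 3, so s = 8 and d = 3.
x_0 = 657^3 mod 769 = 35.
x_0 is neither 1 nor 768, so continue squaring.
x_1 = 35^2 mod 769 = 456.
x_2 = 456^2 mod 769 = 306.
x_3 = 306^2 mod 769 = 587.
x_4 = 587^2 mod 769 = 57.
x_5 = 57^2 mod 769 = 173.
x_6 = 173^2 mod 769 = 707.
x_7 = 707^2 mod 769 = 768.
x_7 ≡ −1, so 657 is not a witness.

no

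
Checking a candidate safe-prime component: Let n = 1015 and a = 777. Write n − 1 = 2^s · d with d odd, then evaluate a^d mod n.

973

n − 1 = 1014 = 2^1 · 507, so s = 1 and d = 507.
777^507 mod 1015 = 973.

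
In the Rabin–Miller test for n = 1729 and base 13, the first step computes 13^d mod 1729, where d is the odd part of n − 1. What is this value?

1196

n − 1 = 1728 = 2^6 · 27, so s = 6 and d = 27.
Repeated squaring mod 1729: 13^1 ≡ 13, 13^2 ≡ 169, 13^4 ≡ 897, 13^8 ≡ 624, 13^16 ≡ 351.
27 = 16 + 8 + 2 + 1, so 13^27 ≡ 351·624·169·13 ≡ 1196 (mod 1729).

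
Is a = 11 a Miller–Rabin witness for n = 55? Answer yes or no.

n − 1 = 54 = 2^1 · 27, so s = 1 and d = 27.
x_0 = 11^27 mod 55 = 11.
x_0 ∉ {1, 54} and s = 1, so 11 is a Miller–Rabin witness and 55 is composite.

yes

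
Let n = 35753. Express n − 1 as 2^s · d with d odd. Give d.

Halving: 35752 → 17876 → 8938 → 4469; 4469 is odd.
So 35752 = 2^3 · 4469.

4469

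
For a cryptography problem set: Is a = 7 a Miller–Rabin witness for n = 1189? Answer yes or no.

n − 1 = 1188 = 2^2 · 297, so s = 2 and d = 297.
x_0 = 7^297 mod 1189 = 604.
x_0 is neither 1 nor 1188, so continue squaring.
x_1 = 604^2 mod 1189 = 982.
Reached i = s−1 = 1 without hitting −1: 7 is a Miller–Rabin witness and 1189 is composite.

yes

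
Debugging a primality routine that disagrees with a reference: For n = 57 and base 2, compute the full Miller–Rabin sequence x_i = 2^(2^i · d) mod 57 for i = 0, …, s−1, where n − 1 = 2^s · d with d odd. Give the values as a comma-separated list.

14, 25, 55

n − 1 = 56 = 2^3 · 7, so s = 3 and d = 7.
x_0 = 2^7 mod 57 = 14.
x_1 = 14^2 mod 57 = 25.
x_2 = 25^2 mod 57 = 55.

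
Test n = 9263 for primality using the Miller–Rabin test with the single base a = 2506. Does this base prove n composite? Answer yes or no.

n − 1 = 9262 = 2^1 · 4631, so s = 1 and d = 4631.
x_0 = 2506^4631 mod 9263 = 4378.
x_0 ∉ {1, 9262} and s = 1, so 2506 is a Miller–Rabin witness and 9263 is composite.

yes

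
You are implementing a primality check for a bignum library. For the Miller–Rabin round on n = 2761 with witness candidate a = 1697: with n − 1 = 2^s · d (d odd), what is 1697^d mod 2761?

881

n − 1 = 2760 = 2^3 · 345, so s = 3 and d = 345.
Repeated squaring mod 2761: 1697^1 ≡ 1697, 1697^2 ≡ 86, 1697^4 ≡ 1874, 1697^8 ≡ 2645, 1697^16 ≡ 2412, 1697^32 ≡ 317, 1697^64 ≡ 1093, 1697^128 ≡ 1897, 1697^256 ≡ 1026.
345 = 256 + 64 + 16 + 8 + 1, so 1697^345 ≡ 1026·1093·2412·2645·1697 ≡ 881 (mod 2761).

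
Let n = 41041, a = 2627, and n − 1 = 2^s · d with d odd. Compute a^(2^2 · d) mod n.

24025

n − 1 = 41040 = 2^4 · 2565, so s = 4 and d = 2565.
x_0 = 2627^2565 mod 41041 = 7008.
x_1 = 7008^2 mod 41041 = 27028.
x_2 = 27028^2 mod 41041 = 24025.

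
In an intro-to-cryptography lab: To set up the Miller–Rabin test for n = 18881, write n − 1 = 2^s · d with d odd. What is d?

Halving: 18880 → 9440 → 4720 → 2360 → 1180 → 590 → 295; 295 is odd.
So 18880 = 2^6 · 295.

295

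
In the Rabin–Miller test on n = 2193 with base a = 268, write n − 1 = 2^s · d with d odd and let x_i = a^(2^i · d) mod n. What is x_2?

n − 1 = 2192 = 2^4 · 137, so s = 4 and d = 137.
x_0 = 268^137 mod 2193 = 574.
x_1 = 574^2 mod 2193 = 526.
x_2 = 526^2 mod 2193 = 358.

358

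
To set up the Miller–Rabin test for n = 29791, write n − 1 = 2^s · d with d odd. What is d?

Halving: 29790 → 14895; 14895 is odd.
So 29790 = 2^1 · 14895.

14895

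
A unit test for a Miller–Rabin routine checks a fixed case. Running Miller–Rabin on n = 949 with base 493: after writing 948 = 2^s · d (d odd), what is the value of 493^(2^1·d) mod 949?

794

n − 1 = 948 = 2^2 · 237, so s = 2 and d = 237.
x_0 = 493^237 mod 949 = 519.
x_1 = 519^2 mod 949 = 794.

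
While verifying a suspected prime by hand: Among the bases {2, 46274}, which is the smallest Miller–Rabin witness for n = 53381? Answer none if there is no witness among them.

none

n − 1 = 53380 = 2^2 · 13345, so s = 2 and d = 13345.
Base 2: x_0 = 2^13345 mod 53381 = 20122. x_0 is neither 1 nor 53380, so continue squaring. x_1 = 20122^2 mod 53381 = 53380. x_1 ≡ −1, so 2 is not a witness.
Base 46274: x_0 = 46274^13345 mod 53381 = 20122. x_0 is neither 1 nor 53380, so continue squaring. x_1 = 20122^2 mod 53381 = 53380. x_1 ≡ −1, so 46274 is not a witness.
No listed base is a witness for 53381.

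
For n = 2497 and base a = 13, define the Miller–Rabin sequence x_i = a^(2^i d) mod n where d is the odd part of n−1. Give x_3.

n − 1 = 2496 = 2^6 · 39, so s = 6 and d = 39.
By repeated squaring, 13^39 ≡ 2206 (mod 2497).
x_0 = 2206.
x_1 = 2206^2 mod 2497 = 2280.
x_2 = 2280^2 mod 2497 = 2143.
x_3 = 2143^2 mod 2497 = 466.

466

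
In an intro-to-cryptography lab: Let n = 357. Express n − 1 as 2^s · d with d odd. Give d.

Halving: 356 → 178 → 89; 89 is odd.
So 356 = 2^2 · 89.

89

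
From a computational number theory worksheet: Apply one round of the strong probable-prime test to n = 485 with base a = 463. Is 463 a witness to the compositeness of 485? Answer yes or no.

no

n − 1 = 484 = 2^2 · 121, so s = 2 and d = 121.
x_0 = 463^121 mod 485 = 463.
x_0 is neither 1 nor 484, so continue squaring.
x_1 = 463^2 mod 485 = 484.
x_1 ≡ −1, so 463 is not a witness.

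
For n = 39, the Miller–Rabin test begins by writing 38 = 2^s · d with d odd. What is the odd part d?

Halving: 38 → 19; 19 is odd.
So 38 = 2^1 · 19.

19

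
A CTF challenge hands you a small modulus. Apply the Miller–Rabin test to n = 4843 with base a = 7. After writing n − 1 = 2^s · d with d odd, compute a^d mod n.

n − 1 = 4842 = 2^1 · 2421, so s = 1 and d = 2421.
Repeated squaring mod 4843: 7^1 ≡ 7, 7^2 ≡ 49, 7^4 ≡ 2401, 7^8 ≡ 1631, 7^16 ≡ 1354, 7^32 ≡ 2662, 7^64 ≡ 935, 7^128 ≡ 2485, 7^256 ≡ 400, 7^512 ≡ 181, 7^1024 ≡ 3703, 7^2048 ≡ 1676.
2421 = 2048 + 256 + 64 + 32 + 16 + 4 + 1, so 7^2421 ≡ 1676·400·935·2662·1354·2401·7 ≡ 2519 (mod 4843).

2519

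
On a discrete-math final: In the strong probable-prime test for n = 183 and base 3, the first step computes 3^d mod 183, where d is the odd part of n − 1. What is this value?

3

n − 1 = 182 = 2^1 · 91, so s = 1 and d = 91.
3^91 mod 183 = 3.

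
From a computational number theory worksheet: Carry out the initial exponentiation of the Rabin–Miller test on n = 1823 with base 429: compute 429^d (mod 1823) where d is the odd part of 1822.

n − 1 = 1822 = 2^1 · 911, so s = 1 and d = 911.
By repeated squaring, 429^911 ≡ 1 (mod 1823).

1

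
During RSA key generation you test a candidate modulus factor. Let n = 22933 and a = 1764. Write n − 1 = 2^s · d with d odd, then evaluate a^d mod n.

22725

n − 1 = 22932 = 2^2 · 5733, so s = 2 and d = 5733.
By repeated squaring, 1764^5733 ≡ 22725 (mod 22933).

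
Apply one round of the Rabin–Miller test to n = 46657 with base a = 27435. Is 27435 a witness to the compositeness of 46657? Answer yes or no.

n − 1 = 46656 = 2^6 · 729, so s = 6 and d = 729.
Repeated squaring mod 46657: 27435^1 ≡ 27435, 27435^2 ≡ 8501, 27435^4 ≡ 41965, 27435^8 ≡ 39417, 27435^16 ≡ 21789, 27435^32 ≡ 25546, 27435^64 ≡ 6657, 27435^128 ≡ 38156, 27435^256 ≡ 41965, 27435^512 ≡ 39417.
729 = 512 + 128 + 64 + 16 + 8 + 1, so 27435^729 ≡ 39417·38156·6657·21789·39417·27435 ≡ 36106 (mod 46657).
x_0 = 27435^729 mod 46657 = 36106.
x_0 is neither 1 nor 46656, so continue squaring.
x_1 = 36106^2 mod 46657 = 46656.
x_1 ≡ −1, so 27435 is not a witness.

no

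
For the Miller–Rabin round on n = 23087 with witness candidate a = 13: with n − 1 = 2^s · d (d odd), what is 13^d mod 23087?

1

n − 1 = 23086 = 2^1 · 11543, so s = 1 and d = 11543.
By repeated squaring, 13^11543 ≡ 1 (mod 23087).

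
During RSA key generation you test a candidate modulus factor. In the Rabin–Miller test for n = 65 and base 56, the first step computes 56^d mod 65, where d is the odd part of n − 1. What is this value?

56

n − 1 = 64 = 2^6 · 1, so s = 6 and d = 1.
56^1 mod 65 = 56.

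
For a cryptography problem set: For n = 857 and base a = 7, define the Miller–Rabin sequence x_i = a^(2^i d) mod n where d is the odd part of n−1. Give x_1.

n − 1 = 856 = 2^3 · 107, so s = 3 and d = 107.
x_0 = 7^107 mod 857 = 669.
x_1 = 669^2 mod 857 = 207.

207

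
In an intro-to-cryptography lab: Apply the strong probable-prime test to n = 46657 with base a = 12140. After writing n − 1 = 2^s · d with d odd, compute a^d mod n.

14984

n − 1 = 46656 = 2^6 · 729, so s = 6 and d = 729.
Repeated squaring mod 46657: 12140^1 ≡ 12140, 12140^2 ≡ 36794, 12140^4 ≡ 45581, 12140^8 ≡ 38008, 12140^16 ≡ 14030, 12140^32 ≡ 41674, 12140^64 ≡ 8765, 12140^128 ≡ 27803, 12140^256 ≡ 40290, 12140^512 ≡ 40413.
729 = 512 + 128 + 64 + 16 + 8 + 1, so 12140^729 ≡ 40413·27803·8765·14030·38008·12140 ≡ 14984 (mod 46657).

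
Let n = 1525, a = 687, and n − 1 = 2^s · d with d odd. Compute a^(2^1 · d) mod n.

n − 1 = 1524 = 2^2 · 381, so s = 2 and d = 381.
x_0 = 687^381 mod 1525 = 1362.
x_1 = 1362^2 mod 1525 = 644.

644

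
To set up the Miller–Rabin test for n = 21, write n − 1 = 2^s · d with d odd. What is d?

5

Halving: 20 → 10 → 5; 5 is odd.
So 20 = 2^2 · 5.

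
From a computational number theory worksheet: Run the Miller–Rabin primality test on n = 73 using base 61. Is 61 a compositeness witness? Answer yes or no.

no

n − 1 = 72 = 2^3 · 9, so s = 3 and d = 9.
Repeated squaring mod 73: 61^1 ≡ 61, 61^2 ≡ 71, 61^4 ≡ 4, 61^8 ≡ 16.
9 = 8 + 1, so 61^9 ≡ 16·61 ≡ 27 (mod 73).
x_0 = 61^9 mod 73 = 27.
x_0 is neither 1 nor 72, so continue squaring.
x_1 = 27^2 mod 73 = 72.
x_1 ≡ −1, so 61 is not a witness.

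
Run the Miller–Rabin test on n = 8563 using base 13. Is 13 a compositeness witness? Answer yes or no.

n − 1 = 8562 = 2^1 · 4281, so s = 1 and d = 4281.
x_0 = 13^4281 mod 8563 = 1.
x_0 = 1, so 13 is not a witness.

no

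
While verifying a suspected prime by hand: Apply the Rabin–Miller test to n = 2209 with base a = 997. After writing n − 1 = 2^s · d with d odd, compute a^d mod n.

1644

n − 1 = 2208 = 2^5 · 69, so s = 5 and d = 69.
997^69 mod 2209 = 1644.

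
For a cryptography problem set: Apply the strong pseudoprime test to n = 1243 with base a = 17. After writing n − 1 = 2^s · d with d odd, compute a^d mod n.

666

n − 1 = 1242 = 2^1 · 621, so s = 1 and d = 621.
Repeated squaring mod 1243: 17^1 ≡ 17, 17^2 ≡ 289, 17^4 ≡ 240, 17^8 ≡ 422, 17^16 ≡ 335, 17^32 ≡ 355, 17^64 ≡ 482, 17^128 ≡ 1126, 17^256 ≡ 16, 17^512 ≡ 256.
621 = 512 + 64 + 32 + 8 + 4 + 1, so 17^621 ≡ 256·482·355·422·240·17 ≡ 666 (mod 1243).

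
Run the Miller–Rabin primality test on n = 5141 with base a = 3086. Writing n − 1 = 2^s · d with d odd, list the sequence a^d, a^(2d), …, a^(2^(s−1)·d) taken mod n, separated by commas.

n − 1 = 5140 = 2^2 · 1285, so s = 2 and d = 1285.
x_0 = 3086^1285 mod 5141 = 1641.
x_1 = 1641^2 mod 5141 = 4138.

1641, 4138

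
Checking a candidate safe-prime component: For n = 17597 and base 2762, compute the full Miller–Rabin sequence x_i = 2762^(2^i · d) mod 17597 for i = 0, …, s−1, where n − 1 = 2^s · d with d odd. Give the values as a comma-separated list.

1, 1

n − 1 = 17596 = 2^2 · 4399, so s = 2 and d = 4399.
x_0 = 2762^4399 mod 17597 = 1.
x_1 = 1^2 mod 17597 = 1.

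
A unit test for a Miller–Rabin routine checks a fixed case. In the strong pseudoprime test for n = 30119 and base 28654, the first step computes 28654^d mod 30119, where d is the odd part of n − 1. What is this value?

30118

n − 1 = 30118 = 2^1 · 15059, so s = 1 and d = 15059.
28654^15059 mod 30119 = 30118.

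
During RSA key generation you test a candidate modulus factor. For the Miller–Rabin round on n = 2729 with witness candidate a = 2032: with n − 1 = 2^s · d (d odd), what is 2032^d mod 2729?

n − 1 = 2728 = 2^3 · 341, so s = 3 and d = 341.
By repeated squaring, 2032^341 ≡ 2728 (mod 2729).

2728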